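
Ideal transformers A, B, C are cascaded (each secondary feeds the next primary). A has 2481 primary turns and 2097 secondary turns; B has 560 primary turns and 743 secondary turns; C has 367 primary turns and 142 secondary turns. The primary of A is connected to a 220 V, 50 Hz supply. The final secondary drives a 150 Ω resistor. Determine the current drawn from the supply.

After A: V = 220.00 × 2097/2481 = 185.95 V.
After B: V = 185.95 × 743/560 = 246.71 V.
After C: V = 246.71 × 142/367 = 95.459 V.
I_load = 95.459/150 = 0.63639 A, so P_out = 95.459 × 0.63639 = 60.750 W.
All ideal ⇒ P_in = P_out, so I_supply = 60.750/220 = 0.276 A.

I_supply ≈ 0.276 A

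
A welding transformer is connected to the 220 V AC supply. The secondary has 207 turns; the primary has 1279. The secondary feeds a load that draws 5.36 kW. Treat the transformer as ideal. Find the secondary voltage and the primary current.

V_s ≈ 35.6 V, I_p ≈ 24.4 A

V_s = V_p × N_s/N_p = 220 × 207/1279 = 35.606 V.
I_s = P/V_s = 5360/35.606 = 150.54 A.
I_p = I_s × N_s/N_p = 150.54 × 207/1279 = 24.4 A.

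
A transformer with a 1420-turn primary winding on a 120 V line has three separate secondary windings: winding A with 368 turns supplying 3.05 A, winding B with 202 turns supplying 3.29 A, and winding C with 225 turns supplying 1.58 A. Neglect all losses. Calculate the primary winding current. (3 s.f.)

V_A = 120 × 368/1420 = 31.099 V; V_B = 120 × 202/1420 = 17.070 V; V_C = 120 × 225/1420 = 19.014 V.
P_out = V_A I_A + V_B I_B + V_C I_C = 31.099×3.05 + 17.070×3.29 + 19.014×1.58 = 94.851 + 56.162 + 30.042 = 181.05 W.
Ideal ⇒ P_in = P_out, so I_p = P_out/V_p = 181.05/120 = 1.51 A.

I_p ≈ 1.51 A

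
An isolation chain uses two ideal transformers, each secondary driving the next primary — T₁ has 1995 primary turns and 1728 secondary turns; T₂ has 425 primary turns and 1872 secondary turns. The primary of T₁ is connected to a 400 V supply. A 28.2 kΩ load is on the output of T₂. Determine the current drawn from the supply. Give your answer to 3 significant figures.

Secondary of T₁: V = 400.00 × 1728/1995 = 346.47 V.
Secondary of T₂: V = 346.47 × 1872/425 = 1526.1 V.
I_load = 1526.1/28200 = 0.054116 A, so P_out = 1526.1 × 0.054116 = 82.586 W.
All ideal ⇒ P_in = P_out, so I_supply = 82.586/400 = 0.206 A.

I_supply ≈ 0.206 A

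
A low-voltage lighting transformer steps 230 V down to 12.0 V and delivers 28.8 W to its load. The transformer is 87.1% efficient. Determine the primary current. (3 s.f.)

P_in = P_out/η = 28.8/0.871 = 33.065 W.
I_p = P_in/V_p = 33.065/230 = 0.144 A.

I_p ≈ 0.144 A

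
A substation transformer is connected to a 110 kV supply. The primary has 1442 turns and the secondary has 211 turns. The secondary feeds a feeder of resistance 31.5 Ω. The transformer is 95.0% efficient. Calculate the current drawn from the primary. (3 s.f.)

I_p ≈ 78.7 A

V_s = 110000 × 211/1442 = 16096 V.
I_s = V_s/R = 16096/31.5 = 510.97 A.
P_out = V_s I_s = 16096 × 510.97 = 8.2245×10^6 W.
P_in = P_out/η = 8.2245×10^6/0.950 = 8.6574×10^6 W.
I_p = P_in/V_p = 8.6574×10^6/110000 = 78.7 A.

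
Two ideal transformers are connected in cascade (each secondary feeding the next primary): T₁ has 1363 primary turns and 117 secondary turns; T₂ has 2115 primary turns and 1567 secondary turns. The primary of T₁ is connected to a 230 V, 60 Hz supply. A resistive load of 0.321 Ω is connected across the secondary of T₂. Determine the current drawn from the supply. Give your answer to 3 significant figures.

I_supply ≈ 2.90 A

Secondary of T₁: V = 230.00 × 117/1363 = 19.743 V.
Secondary of T₂: V = 19.743 × 1567/2115 = 14.628 V.
I_load = 14.628/0.321 = 45.569 A, so P_out = 14.628 × 45.569 = 666.57 W.
All ideal ⇒ P_in = P_out, so I_supply = 666.57/230 = 2.90 A.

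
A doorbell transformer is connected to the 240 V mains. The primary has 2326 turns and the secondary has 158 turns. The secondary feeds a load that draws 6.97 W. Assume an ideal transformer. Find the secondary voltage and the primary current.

V_s ≈ 16.3 V, I_p ≈ 0.0290 A

V_s = V_p × N_s/N_p = 240 × 158/2326 = 16.303 V.
I_s = P/V_s = 6.97/16.303 = 0.42754 A.
I_p = I_s × N_s/N_p = 0.42754 × 158/2326 = 0.0290 A.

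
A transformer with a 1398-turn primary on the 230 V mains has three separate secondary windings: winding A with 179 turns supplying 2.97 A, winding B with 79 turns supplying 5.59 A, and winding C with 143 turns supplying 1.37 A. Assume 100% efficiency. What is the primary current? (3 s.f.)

I_p ≈ 0.836 A

V_A = 230 × 179/1398 = 29.449 V; V_B = 230 × 79/1398 = 12.997 V; V_C = 230 × 143/1398 = 23.526 V.
P_out = V_A I_A + V_B I_B + V_C I_C = 29.449×2.97 + 12.997×5.59 + 23.526×1.37 = 87.464 + 72.654 + 32.231 = 192.35 W.
Ideal ⇒ P_in = P_out, so I_p = P_out/V_p = 192.35/230 = 0.836 A.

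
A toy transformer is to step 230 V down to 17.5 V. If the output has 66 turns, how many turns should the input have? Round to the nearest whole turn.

N_in = 867 turns

N_in/N_out = V_in/V_out, so N_in = 66 × 230/17.5 = 867.4 ≈ 867 turns.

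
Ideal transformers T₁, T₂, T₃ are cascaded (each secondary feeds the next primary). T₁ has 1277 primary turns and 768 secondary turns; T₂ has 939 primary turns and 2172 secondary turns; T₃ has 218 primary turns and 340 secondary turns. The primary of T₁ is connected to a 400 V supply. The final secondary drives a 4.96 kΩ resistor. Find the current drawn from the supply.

I_supply ≈ 0.380 A

Secondary of T₁: V = 400.00 × 768/1277 = 240.56 V.
Secondary of T₂: V = 240.56 × 2172/939 = 556.45 V.
Secondary of T₃: V = 556.45 × 340/218 = 867.85 V.
I_load = 867.85/4960 = 0.17497 A, so P_out = 867.85 × 0.17497 = 151.85 W.
All ideal ⇒ P_in = P_out, so I_supply = 151.85/400 = 0.380 A.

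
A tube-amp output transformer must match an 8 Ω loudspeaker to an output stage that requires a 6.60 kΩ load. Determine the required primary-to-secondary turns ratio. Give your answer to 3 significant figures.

N_p/N_s ≈ 28.7

Z_p/Z_s = (N_p/N_s)², so N_p/N_s = √(6600/8) = √825 = 28.7.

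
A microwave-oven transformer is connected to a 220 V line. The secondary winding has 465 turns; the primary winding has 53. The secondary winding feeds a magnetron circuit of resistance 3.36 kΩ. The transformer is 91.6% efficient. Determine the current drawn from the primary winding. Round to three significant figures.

V_s = 220 × 465/53 = 1930.2 V.
I_s = V_s/R = 1930.2/3360 = 0.57446 A.
P_out = V_s I_s = 1930.2 × 0.57446 = 1108.8 W.
P_in = P_out/η = 1108.8/0.916 = 1210.5 W.
I_p = P_in/V_p = 1210.5/220 = 5.50 A.

I_p ≈ 5.50 A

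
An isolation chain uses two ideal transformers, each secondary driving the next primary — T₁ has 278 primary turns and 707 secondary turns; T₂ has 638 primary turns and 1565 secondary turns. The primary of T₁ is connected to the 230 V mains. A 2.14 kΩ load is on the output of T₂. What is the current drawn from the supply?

I_supply ≈ 4.18 A

After T₁: V = 230.00 × 707/278 = 584.93 V.
After T₂: V = 584.93 × 1565/638 = 1434.8 V.
I_load = 1434.8/2140 = 0.67047 A, so P_out = 1434.8 × 0.67047 = 962.01 W.
All ideal ⇒ P_in = P_out, so I_supply = 962.01/230 = 4.18 A.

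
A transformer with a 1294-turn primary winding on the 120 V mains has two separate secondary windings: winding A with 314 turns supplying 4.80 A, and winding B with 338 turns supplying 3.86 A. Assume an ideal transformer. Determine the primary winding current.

I_p ≈ 2.17 A

V_A = 120 × 314/1294 = 29.119 V; V_B = 120 × 338/1294 = 31.345 V.
P_out = V_A I_A + V_B I_B = 29.119×4.80 + 31.345×3.86 = 139.77 + 120.99 = 260.76 W.
Ideal ⇒ P_in = P_out, so I_p = P_out/V_p = 260.76/120 = 2.17 A.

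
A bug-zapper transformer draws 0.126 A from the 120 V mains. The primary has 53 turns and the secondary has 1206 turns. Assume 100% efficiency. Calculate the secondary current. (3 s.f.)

I_s/I_p = N_p/N_s, so I_s = 0.126 × 53/1206 = 0.00554 A.

I_s ≈ 0.00554 A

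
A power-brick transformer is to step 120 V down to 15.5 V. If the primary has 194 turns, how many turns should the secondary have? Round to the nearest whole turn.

N_s = 25 turns

N_s/N_p = V_s/V_p, so N_s = 194 × 15.5/120 = 25.1 ≈ 25 turns.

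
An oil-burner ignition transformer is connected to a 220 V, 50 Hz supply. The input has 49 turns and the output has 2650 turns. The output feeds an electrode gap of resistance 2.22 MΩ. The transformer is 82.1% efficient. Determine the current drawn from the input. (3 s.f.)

I_in ≈ 0.353 A

V_out = 220 × 2650/49 = 11898 V.
I_out = V_out/R = 11898/(2.22×10^6) = 0.0053594 A.
P_out = V_out I_out = 11898 × 0.0053594 = 63.766 W.
P_in = P_out/η = 63.766/0.821 = 77.669 W.
I_in = P_in/V_in = 77.669/220 = 0.353 A.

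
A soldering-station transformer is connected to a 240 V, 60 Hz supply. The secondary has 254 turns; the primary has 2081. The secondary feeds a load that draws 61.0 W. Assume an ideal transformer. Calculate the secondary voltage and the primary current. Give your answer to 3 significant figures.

V_s ≈ 29.3 V, I_p ≈ 0.254 A

V_s = V_p × N_s/N_p = 240 × 254/2081 = 29.294 V.
I_s = P/V_s = 61.0/29.294 = 2.0824 A.
I_p = I_s × N_s/N_p = 2.0824 × 254/2081 = 0.254 A.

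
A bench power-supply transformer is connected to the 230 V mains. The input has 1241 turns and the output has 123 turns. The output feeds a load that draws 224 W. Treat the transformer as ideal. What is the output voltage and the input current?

V_out ≈ 22.8 V, I_in ≈ 0.974 A

V_out = V_in × N_out/N_in = 230 × 123/1241 = 22.796 V.
I_out = P/V_out = 224/22.796 = 9.8262 A.
I_in = I_out × N_out/N_in = 9.8262 × 123/1241 = 0.974 A.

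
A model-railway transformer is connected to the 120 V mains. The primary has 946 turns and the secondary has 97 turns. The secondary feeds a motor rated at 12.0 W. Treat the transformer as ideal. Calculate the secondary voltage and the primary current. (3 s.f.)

V_s = V_p × N_s/N_p = 120 × 97/946 = 12.304 V.
I_s = P/V_s = 12.0/12.304 = 0.97526 A.
I_p = I_s × N_s/N_p = 0.97526 × 97/946 = 0.100 A.

V_s ≈ 12.3 V, I_p ≈ 0.100 A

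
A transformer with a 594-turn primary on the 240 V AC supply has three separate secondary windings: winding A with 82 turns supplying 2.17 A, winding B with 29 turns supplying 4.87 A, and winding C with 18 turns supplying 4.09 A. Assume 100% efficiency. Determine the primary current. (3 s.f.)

I_p ≈ 0.661 A

V_A = 240 × 82/594 = 33.131 V; V_B = 240 × 29/594 = 11.717 V; V_C = 240 × 18/594 = 7.2727 V.
P_out = V_A I_A + V_B I_B + V_C I_C = 33.131×2.17 + 11.717×4.87 + 7.2727×4.09 = 71.895 + 57.063 + 29.745 = 158.70 W.
Ideal ⇒ P_in = P_out, so I_p = P_out/V_p = 158.70/240 = 0.661 A.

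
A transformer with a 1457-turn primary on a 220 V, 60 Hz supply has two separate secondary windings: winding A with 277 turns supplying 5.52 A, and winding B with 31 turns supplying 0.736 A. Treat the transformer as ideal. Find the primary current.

V_A = 220 × 277/1457 = 41.826 V; V_B = 220 × 31/1457 = 4.6809 V.
P_out = V_A I_A + V_B I_B = 41.826×5.52 + 4.6809×0.736 = 230.88 + 3.4451 = 234.32 W.
Ideal ⇒ P_in = P_out, so I_p = P_out/V_p = 234.32/220 = 1.07 A.

I_p ≈ 1.07 A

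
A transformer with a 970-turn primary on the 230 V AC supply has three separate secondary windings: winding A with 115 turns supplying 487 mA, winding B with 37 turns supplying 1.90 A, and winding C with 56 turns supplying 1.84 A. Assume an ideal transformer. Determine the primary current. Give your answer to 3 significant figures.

I_p ≈ 0.236 A

V_A = 230 × 115/970 = 27.268 V; V_B = 230 × 37/970 = 8.7732 V; V_C = 230 × 56/970 = 13.278 V.
P_out = V_A I_A + V_B I_B + V_C I_C = 27.268×0.487 + 8.7732×1.90 + 13.278×1.84 = 13.280 + 16.669 + 24.432 = 54.381 W.
Ideal ⇒ P_in = P_out, so I_p = P_out/V_p = 54.381/230 = 0.236 A.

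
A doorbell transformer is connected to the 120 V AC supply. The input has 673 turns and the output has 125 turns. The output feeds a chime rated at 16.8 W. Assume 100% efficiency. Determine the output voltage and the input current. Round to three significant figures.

V_out = V_in × N_out/N_in = 120 × 125/673 = 22.288 V.
I_out = P/V_out = 16.8/22.288 = 0.75376 A.
I_in = I_out × N_out/N_in = 0.75376 × 125/673 = 0.140 A.

V_out ≈ 22.3 V, I_in ≈ 0.140 A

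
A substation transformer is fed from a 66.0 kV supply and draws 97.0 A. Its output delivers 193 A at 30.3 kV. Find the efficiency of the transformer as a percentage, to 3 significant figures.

η ≈ 91.3%

P_in = 66000 × 97.0 = 6.40200×10^6 W.
P_out = 30300 × 193 = 5.84790×10^6 W.
η = P_out/P_in = 5.84790×10^6/(6.40200×10^6) = 0.913.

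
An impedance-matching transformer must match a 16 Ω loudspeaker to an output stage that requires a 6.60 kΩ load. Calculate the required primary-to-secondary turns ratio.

N_p/N_s ≈ 20.3

Z_p/Z_s = (N_p/N_s)², so N_p/N_s = √(6600/16) = √412 = 20.3.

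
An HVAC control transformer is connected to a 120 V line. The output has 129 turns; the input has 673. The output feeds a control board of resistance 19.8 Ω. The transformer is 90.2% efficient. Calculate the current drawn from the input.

V_out = 120 × 129/673 = 23.001 V.
I_out = V_out/R = 23.001/19.8 = 1.1617 A.
P_out = V_out I_out = 23.001 × 1.1617 = 26.721 W.
P_in = P_out/η = 26.721/0.902 = 29.624 W.
I_in = P_in/V_in = 29.624/120 = 0.247 A.

I_in ≈ 0.247 A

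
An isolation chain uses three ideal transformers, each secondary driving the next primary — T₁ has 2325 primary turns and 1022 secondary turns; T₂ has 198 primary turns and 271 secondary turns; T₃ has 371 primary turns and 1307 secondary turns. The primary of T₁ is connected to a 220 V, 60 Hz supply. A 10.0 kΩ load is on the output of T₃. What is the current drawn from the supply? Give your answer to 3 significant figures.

I_supply ≈ 0.0988 A

Secondary of T₁: V = 220.00 × 1022/2325 = 96.705 V.
Secondary of T₂: V = 96.705 × 271/198 = 132.36 V.
Secondary of T₃: V = 132.36 × 1307/371 = 466.29 V.
I_load = 466.29/10000 = 0.046629 A, so P_out = 466.29 × 0.046629 = 21.743 W.
All ideal ⇒ P_in = P_out, so I_supply = 21.743/220 = 0.0988 A.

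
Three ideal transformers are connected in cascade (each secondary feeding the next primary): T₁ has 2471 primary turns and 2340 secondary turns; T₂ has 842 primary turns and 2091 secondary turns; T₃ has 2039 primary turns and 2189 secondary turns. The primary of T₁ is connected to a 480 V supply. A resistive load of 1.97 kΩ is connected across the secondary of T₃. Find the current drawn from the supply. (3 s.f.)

After T₁: V = 480.00 × 2340/2471 = 454.55 V.
After T₂: V = 454.55 × 2091/842 = 1128.8 V.
After T₃: V = 1128.8 × 2189/2039 = 1211.9 V.
I_load = 1211.9/1970 = 0.61516 A, so P_out = 1211.9 × 0.61516 = 745.49 W.
All ideal ⇒ P_in = P_out, so I_supply = 745.49/480 = 1.55 A.

I_supply ≈ 1.55 A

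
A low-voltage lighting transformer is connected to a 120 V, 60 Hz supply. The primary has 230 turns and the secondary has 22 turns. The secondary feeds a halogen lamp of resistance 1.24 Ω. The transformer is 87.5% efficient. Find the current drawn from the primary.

V_s = 120 × 22/230 = 11.478 V.
I_s = V_s/R = 11.478/1.24 = 9.2567 A.
P_out = V_s I_s = 11.478 × 9.2567 = 106.25 W.
P_in = P_out/η = 106.25/0.875 = 121.43 W.
I_p = P_in/V_p = 121.43/120 = 1.01 A.

I_p ≈ 1.01 A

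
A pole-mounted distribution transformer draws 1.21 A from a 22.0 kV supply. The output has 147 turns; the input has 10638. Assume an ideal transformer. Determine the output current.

I_out/I_in = N_in/N_out, so I_out = 1.21 × 10638/147 = 87.6 A.

I_out ≈ 87.6 A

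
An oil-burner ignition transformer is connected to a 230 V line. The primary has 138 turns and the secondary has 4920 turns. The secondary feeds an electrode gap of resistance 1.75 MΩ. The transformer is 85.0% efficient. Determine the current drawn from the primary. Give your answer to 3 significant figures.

V_s = 230 × 4920/138 = 8200.0 V.
I_s = V_s/R = 8200.0/(1.75×10^6) = 0.0046857 A.
P_out = V_s I_s = 8200.0 × 0.0046857 = 38.423 W.
P_in = P_out/η = 38.423/0.850 = 45.203 W.
I_p = P_in/V_p = 45.203/230 = 0.197 A.

I_p ≈ 0.197 A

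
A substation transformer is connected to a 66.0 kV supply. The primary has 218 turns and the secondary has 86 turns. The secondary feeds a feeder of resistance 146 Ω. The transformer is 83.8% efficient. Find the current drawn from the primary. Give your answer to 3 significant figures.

I_p ≈ 84.0 A

V_s = 66000 × 86/218 = 26037 V.
I_s = V_s/R = 26037/146 = 178.33 A.
P_out = V_s I_s = 26037 × 178.33 = 4.6432×10^6 W.
P_in = P_out/η = 4.6432×10^6/0.838 = 5.5408×10^6 W.
I_p = P_in/V_p = 5.5408×10^6/66000 = 84.0 A.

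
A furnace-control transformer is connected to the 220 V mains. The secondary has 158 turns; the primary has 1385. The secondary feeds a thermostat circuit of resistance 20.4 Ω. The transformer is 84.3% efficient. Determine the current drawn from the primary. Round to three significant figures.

I_p ≈ 0.166 A

V_s = 220 × 158/1385 = 25.097 V.
I_s = V_s/R = 25.097/20.4 = 1.2303 A.
P_out = V_s I_s = 25.097 × 1.2303 = 30.877 W.
P_in = P_out/η = 30.877/0.843 = 36.627 W.
I_p = P_in/V_p = 36.627/220 = 0.166 A.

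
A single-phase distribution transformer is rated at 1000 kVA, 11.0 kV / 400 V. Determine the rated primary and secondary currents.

I_p = S/V_p = 1000000/11000 = 90.9 A.
I_s = S/V_s = 1000000/400 = 2500 A.

I_p ≈ 90.9 A, I_s ≈ 2500 A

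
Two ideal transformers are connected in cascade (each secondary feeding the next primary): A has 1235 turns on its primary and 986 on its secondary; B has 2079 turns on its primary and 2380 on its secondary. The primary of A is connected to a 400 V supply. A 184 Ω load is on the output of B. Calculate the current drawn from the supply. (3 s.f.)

After A: V = 400.00 × 986/1235 = 319.35 V.
After B: V = 319.35 × 2380/2079 = 365.59 V.
I_load = 365.59/184 = 1.9869 A, so P_out = 365.59 × 1.9869 = 726.39 W.
All ideal ⇒ P_in = P_out, so I_supply = 726.39/400 = 1.82 A.

I_supply ≈ 1.82 A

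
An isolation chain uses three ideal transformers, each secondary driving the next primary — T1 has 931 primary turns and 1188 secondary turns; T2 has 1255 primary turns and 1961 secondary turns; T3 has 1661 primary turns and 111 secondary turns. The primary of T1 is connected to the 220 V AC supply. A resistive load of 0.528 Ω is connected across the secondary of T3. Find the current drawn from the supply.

After T1: V = 220.00 × 1188/931 = 280.73 V.
After T2: V = 280.73 × 1961/1255 = 438.66 V.
After T3: V = 438.66 × 111/1661 = 29.314 V.
I_load = 29.314/0.528 = 55.519 A, so P_out = 29.314 × 55.519 = 1627.5 W.
All ideal ⇒ P_in = P_out, so I_supply = 1627.5/220 = 7.40 A.

I_supply ≈ 7.40 A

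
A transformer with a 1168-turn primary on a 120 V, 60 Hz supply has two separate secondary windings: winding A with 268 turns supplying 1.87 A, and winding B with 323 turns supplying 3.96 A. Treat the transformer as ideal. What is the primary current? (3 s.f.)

I_p ≈ 1.52 A

V_A = 120 × 268/1168 = 27.534 V; V_B = 120 × 323/1168 = 33.185 V.
P_out = V_A I_A + V_B I_B = 27.534×1.87 + 33.185×3.96 = 51.489 + 131.41 = 182.90 W.
Ideal ⇒ P_in = P_out, so I_p = P_out/V_p = 182.90/120 = 1.52 A.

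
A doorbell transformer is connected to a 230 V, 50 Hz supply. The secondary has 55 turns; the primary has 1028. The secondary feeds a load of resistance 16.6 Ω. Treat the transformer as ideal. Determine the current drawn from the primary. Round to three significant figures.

I_p ≈ 0.0397 A

V_s = V_p × N_s/N_p = 230 × 55/1028 = 12.305 V.
I_s = V_s/R = 12.305/16.6 = 0.74129 A.
For an ideal transformer I_p N_p = I_s N_s, so I_p = 0.74129 × 55/1028 = 0.0397 A.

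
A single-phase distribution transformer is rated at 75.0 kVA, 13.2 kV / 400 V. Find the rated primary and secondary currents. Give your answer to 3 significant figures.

I_p = S/V_p = 75000/13200 = 5.68 A.
I_s = S/V_s = 75000/400 = 188 A.

I_p ≈ 5.68 A, I_s ≈ 188 A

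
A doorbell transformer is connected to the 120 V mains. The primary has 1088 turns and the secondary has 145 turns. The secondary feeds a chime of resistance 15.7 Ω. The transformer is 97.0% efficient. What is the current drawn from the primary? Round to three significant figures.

I_p ≈ 0.140 A

V_s = 120 × 145/1088 = 15.993 V.
I_s = V_s/R = 15.993/15.7 = 1.0186 A.
P_out = V_s I_s = 15.993 × 1.0186 = 16.291 W.
P_in = P_out/η = 16.291/0.970 = 16.795 W.
I_p = P_in/V_p = 16.795/120 = 0.140 A.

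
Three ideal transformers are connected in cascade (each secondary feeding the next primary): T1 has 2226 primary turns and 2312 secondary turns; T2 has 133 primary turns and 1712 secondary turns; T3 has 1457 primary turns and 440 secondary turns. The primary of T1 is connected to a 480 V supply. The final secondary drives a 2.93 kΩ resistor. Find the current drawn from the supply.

Secondary of T1: V = 480.00 × 2312/2226 = 498.54 V.
Secondary of T2: V = 498.54 × 1712/133 = 6417.4 V.
Secondary of T3: V = 6417.4 × 440/1457 = 1938.0 V.
I_load = 1938.0/2930 = 0.66143 A, so P_out = 1938.0 × 0.66143 = 1281.8 W.
All ideal ⇒ P_in = P_out, so I_supply = 1281.8/480 = 2.67 A.

I_supply ≈ 2.67 A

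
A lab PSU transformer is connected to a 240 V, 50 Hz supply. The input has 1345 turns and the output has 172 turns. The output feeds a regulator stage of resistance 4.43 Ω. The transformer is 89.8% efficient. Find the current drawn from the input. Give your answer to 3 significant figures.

I_in ≈ 0.987 A

V_out = 240 × 172/1345 = 30.691 V.
I_out = V_out/R = 30.691/4.43 = 6.9281 A.
P_out = V_out I_out = 30.691 × 6.9281 = 212.63 W.
P_in = P_out/η = 212.63/0.898 = 236.79 W.
I_in = P_in/V_in = 236.79/240 = 0.987 A.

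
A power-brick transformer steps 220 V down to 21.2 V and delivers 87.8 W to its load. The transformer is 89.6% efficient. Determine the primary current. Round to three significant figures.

I_p ≈ 0.445 A

P_in = P_out/η = 87.8/0.896 = 97.991 W.
I_p = P_in/V_p = 97.991/220 = 0.445 A.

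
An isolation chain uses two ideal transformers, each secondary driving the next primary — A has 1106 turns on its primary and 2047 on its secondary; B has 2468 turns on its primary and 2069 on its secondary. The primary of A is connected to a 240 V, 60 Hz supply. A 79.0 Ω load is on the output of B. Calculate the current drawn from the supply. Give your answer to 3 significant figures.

I_supply ≈ 7.31 A

After A: V = 240.00 × 2047/1106 = 444.20 V.
After B: V = 444.20 × 2069/2468 = 372.38 V.
I_load = 372.38/79.0 = 4.7137 A, so P_out = 372.38 × 4.7137 = 1755.3 W.
All ideal ⇒ P_in = P_out, so I_supply = 1755.3/240 = 7.31 A.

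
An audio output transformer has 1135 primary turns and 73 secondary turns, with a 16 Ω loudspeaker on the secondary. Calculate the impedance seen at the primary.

Z_p = (N_p/N_s)² × Z_s = (1135/73)² × 16 = 3870 Ω.

Z_p ≈ 3870 Ω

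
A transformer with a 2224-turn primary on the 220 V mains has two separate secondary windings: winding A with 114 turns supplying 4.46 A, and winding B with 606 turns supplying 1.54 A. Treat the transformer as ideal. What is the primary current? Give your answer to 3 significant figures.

V_A = 220 × 114/2224 = 11.277 V; V_B = 220 × 606/2224 = 59.946 V.
P_out = V_A I_A + V_B I_B = 11.277×4.46 + 59.946×1.54 = 50.295 + 92.317 = 142.61 W.
Ideal ⇒ P_in = P_out, so I_p = P_out/V_p = 142.61/220 = 0.648 A.

I_p ≈ 0.648 A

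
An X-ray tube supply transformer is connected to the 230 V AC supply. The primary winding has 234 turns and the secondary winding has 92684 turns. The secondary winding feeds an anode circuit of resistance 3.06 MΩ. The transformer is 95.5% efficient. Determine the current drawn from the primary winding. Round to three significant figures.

I_p ≈ 12.3 A

V_s = 230 × 92684/234 = 91100 V.
I_s = V_s/R = 91100/(3.06×10^6) = 0.029771 A.
P_out = V_s I_s = 91100 × 0.029771 = 2712.1 W.
P_in = P_out/η = 2712.1/0.955 = 2839.9 W.
I_p = P_in/V_p = 2839.9/230 = 12.3 A.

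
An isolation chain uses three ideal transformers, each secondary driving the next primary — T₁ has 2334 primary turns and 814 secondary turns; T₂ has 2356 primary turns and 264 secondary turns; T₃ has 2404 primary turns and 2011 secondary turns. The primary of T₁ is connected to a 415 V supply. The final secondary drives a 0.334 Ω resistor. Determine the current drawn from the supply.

Secondary of T₁: V = 415.00 × 814/2334 = 144.73 V.
Secondary of T₂: V = 144.73 × 264/2356 = 16.218 V.
Secondary of T₃: V = 16.218 × 2011/2404 = 13.567 V.
I_load = 13.567/0.334 = 40.619 A, so P_out = 13.567 × 40.619 = 551.07 W.
All ideal ⇒ P_in = P_out, so I_supply = 551.07/415 = 1.33 A.

I_supply ≈ 1.33 A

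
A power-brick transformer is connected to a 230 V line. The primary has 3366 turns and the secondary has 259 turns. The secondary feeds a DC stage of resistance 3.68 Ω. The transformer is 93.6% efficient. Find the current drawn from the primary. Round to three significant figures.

I_p ≈ 0.395 A

V_s = 230 × 259/3366 = 17.698 V.
I_s = V_s/R = 17.698/3.68 = 4.8091 A.
P_out = V_s I_s = 17.698 × 4.8091 = 85.110 W.
P_in = P_out/η = 85.110/0.936 = 90.929 W.
I_p = P_in/V_p = 90.929/230 = 0.395 A.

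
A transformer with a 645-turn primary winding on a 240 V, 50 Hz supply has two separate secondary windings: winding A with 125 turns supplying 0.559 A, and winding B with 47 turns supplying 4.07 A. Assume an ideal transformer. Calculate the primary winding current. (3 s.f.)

I_p ≈ 0.405 A

V_A = 240 × 125/645 = 46.512 V; V_B = 240 × 47/645 = 17.488 V.
P_out = V_A I_A + V_B I_B = 46.512×0.559 + 17.488×4.07 = 26.000 + 71.178 = 97.178 W.
Ideal ⇒ P_in = P_out, so I_p = P_out/V_p = 97.178/240 = 0.405 A.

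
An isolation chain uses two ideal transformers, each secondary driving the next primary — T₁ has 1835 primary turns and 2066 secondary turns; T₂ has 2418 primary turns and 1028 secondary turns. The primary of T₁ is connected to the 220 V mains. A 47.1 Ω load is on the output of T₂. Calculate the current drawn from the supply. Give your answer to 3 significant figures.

I_supply ≈ 1.07 A

After T₁: V = 220.00 × 2066/1835 = 247.69 V.
After T₂: V = 247.69 × 1028/2418 = 105.31 V.
I_load = 105.31/47.1 = 2.2358 A, so P_out = 105.31 × 2.2358 = 235.44 W.
All ideal ⇒ P_in = P_out, so I_supply = 235.44/220 = 1.07 A.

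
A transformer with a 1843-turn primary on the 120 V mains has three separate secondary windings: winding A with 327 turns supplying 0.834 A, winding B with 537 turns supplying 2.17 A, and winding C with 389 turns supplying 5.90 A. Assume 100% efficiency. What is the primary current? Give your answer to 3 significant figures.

I_p ≈ 2.03 A

V_A = 120 × 327/1843 = 21.291 V; V_B = 120 × 537/1843 = 34.965 V; V_C = 120 × 389/1843 = 25.328 V.
P_out = V_A I_A + V_B I_B + V_C I_C = 21.291×0.834 + 34.965×2.17 + 25.328×5.90 = 17.757 + 75.873 + 149.44 = 243.07 W.
Ideal ⇒ P_in = P_out, so I_p = P_out/V_p = 243.07/120 = 2.03 A.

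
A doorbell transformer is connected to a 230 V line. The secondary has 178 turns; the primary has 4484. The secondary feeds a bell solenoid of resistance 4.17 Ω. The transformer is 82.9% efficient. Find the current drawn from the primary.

V_s = 230 × 178/4484 = 9.1302 V.
I_s = V_s/R = 9.1302/4.17 = 2.1895 A.
P_out = V_s I_s = 9.1302 × 2.1895 = 19.991 W.
P_in = P_out/η = 19.991/0.829 = 24.114 W.
I_p = P_in/V_p = 24.114/230 = 0.105 A.

I_p ≈ 0.105 A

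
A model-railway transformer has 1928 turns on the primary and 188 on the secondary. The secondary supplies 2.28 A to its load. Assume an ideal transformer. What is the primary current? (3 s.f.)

For an ideal transformer I_p/I_s = N_s/N_p, so I_p = 2.28 × 188/1928 = 0.222 A.

I_p ≈ 0.222 A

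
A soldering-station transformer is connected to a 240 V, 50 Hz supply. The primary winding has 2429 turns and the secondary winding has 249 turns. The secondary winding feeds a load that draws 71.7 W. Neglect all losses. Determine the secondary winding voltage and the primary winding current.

V_s = V_p × N_s/N_p = 240 × 249/2429 = 24.603 V.
I_s = P/V_s = 71.7/24.603 = 2.9143 A.
I_p = I_s × N_s/N_p = 2.9143 × 249/2429 = 0.299 A.

V_s ≈ 24.6 V, I_p ≈ 0.299 A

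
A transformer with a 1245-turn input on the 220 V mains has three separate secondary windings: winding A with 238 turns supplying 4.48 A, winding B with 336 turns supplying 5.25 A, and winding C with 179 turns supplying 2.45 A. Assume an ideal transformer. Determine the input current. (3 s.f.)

V_A = 220 × 238/1245 = 42.056 V; V_B = 220 × 336/1245 = 59.373 V; V_C = 220 × 179/1245 = 31.631 V.
P_out = V_A I_A + V_B I_B + V_C I_C = 42.056×4.48 + 59.373×5.25 + 31.631×2.45 = 188.41 + 311.71 + 77.495 = 577.62 W.
Ideal ⇒ P_in = P_out, so I_in = P_out/V_in = 577.62/220 = 2.63 A.

I_in ≈ 2.63 A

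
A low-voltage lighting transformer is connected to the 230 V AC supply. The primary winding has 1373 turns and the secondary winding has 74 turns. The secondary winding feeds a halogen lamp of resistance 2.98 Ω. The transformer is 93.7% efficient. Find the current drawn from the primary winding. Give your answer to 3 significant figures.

V_s = 230 × 74/1373 = 12.396 V.
I_s = V_s/R = 12.396/2.98 = 4.1598 A.
P_out = V_s I_s = 12.396 × 4.1598 = 51.566 W.
P_in = P_out/η = 51.566/0.937 = 55.033 W.
I_p = P_in/V_p = 55.033/230 = 0.239 A.

I_p ≈ 0.239 A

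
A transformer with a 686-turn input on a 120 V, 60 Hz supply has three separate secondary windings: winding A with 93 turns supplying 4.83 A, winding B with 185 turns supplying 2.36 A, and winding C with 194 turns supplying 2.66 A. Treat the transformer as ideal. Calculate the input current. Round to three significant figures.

I_in ≈ 2.04 A

V_A = 120 × 93/686 = 16.268 V; V_B = 120 × 185/686 = 32.362 V; V_C = 120 × 194/686 = 33.936 V.
P_out = V_A I_A + V_B I_B + V_C I_C = 16.268×4.83 + 32.362×2.36 + 33.936×2.66 = 78.576 + 76.373 + 90.269 = 245.22 W.
Ideal ⇒ P_in = P_out, so I_in = P_out/V_in = 245.22/120 = 2.04 A.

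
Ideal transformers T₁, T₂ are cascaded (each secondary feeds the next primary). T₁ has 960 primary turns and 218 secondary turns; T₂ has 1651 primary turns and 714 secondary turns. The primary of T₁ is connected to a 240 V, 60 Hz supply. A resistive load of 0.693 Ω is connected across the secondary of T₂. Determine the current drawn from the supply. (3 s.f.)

Secondary of T₁: V = 240.00 × 218/960 = 54.500 V.
Secondary of T₂: V = 54.500 × 714/1651 = 23.569 V.
I_load = 23.569/0.693 = 34.011 A, so P_out = 23.569 × 34.011 = 801.61 W.
All ideal ⇒ P_in = P_out, so I_supply = 801.61/240 = 3.34 A.

I_supply ≈ 3.34 A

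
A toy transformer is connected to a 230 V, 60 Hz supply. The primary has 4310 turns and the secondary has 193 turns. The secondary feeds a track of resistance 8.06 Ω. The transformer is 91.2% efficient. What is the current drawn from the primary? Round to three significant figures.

V_s = 230 × 193/4310 = 10.299 V.
I_s = V_s/R = 10.299/8.06 = 1.2778 A.
P_out = V_s I_s = 10.299 × 1.2778 = 13.161 W.
P_in = P_out/η = 13.161/0.912 = 14.431 W.
I_p = P_in/V_p = 14.431/230 = 0.0627 A.

I_p ≈ 0.0627 A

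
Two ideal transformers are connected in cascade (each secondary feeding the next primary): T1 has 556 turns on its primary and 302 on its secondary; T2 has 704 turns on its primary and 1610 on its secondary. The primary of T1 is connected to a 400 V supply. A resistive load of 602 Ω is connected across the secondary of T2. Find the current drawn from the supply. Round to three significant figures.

After T1: V = 400.00 × 302/556 = 217.27 V.
After T2: V = 217.27 × 1610/704 = 496.87 V.
I_load = 496.87/602 = 0.82537 A, so P_out = 496.87 × 0.82537 = 410.10 W.
All ideal ⇒ P_in = P_out, so I_supply = 410.10/400 = 1.03 A.

I_supply ≈ 1.03 A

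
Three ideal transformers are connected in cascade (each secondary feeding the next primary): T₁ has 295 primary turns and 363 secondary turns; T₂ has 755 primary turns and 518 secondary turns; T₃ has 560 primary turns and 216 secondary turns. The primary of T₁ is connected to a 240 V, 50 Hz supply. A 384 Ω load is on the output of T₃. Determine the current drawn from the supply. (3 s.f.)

After T₁: V = 240.00 × 363/295 = 295.32 V.
After T₂: V = 295.32 × 518/755 = 202.62 V.
After T₃: V = 202.62 × 216/560 = 78.153 V.
I_load = 78.153/384 = 0.20352 A, so P_out = 78.153 × 0.20352 = 15.906 W.
All ideal ⇒ P_in = P_out, so I_supply = 15.906/240 = 0.0663 A.

I_supply ≈ 0.0663 A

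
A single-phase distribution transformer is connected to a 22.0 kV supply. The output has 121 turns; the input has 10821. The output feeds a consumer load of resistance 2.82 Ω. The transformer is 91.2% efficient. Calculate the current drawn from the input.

I_in ≈ 1.07 A

V_out = 22000 × 121/10821 = 246.00 V.
I_out = V_out/R = 246.00/2.82 = 87.235 A.
P_out = V_out I_out = 246.00 × 87.235 = 21460 W.
P_in = P_out/η = 21460/0.912 = 23531 W.
I_in = P_in/V_in = 23531/22000 = 1.07 A.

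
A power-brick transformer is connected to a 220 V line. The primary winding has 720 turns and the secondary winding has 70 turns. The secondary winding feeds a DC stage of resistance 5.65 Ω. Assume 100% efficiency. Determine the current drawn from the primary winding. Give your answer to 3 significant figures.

I_p ≈ 0.368 A

V_s = V_p × N_s/N_p = 220 × 70/720 = 21.389 V.
I_s = V_s/R = 21.389/5.65 = 3.7856 A.
For an ideal transformer I_p N_p = I_s N_s, so I_p = 3.7856 × 70/720 = 0.368 A.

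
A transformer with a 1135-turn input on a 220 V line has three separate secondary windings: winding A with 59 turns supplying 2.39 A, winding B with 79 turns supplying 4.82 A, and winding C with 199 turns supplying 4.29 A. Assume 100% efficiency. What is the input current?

V_A = 220 × 59/1135 = 11.436 V; V_B = 220 × 79/1135 = 15.313 V; V_C = 220 × 199/1135 = 38.573 V.
P_out = V_A I_A + V_B I_B + V_C I_C = 11.436×2.39 + 15.313×4.82 + 38.573×4.29 = 27.332 + 73.808 + 165.48 = 266.62 W.
Ideal ⇒ P_in = P_out, so I_in = P_out/V_in = 266.62/220 = 1.21 A.

I_in ≈ 1.21 A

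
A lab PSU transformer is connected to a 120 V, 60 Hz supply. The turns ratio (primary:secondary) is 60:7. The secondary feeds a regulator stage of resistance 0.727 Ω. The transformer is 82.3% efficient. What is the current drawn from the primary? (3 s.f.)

V_s = 120 × 7/60 = 14.000 V.
I_s = V_s/R = 14.000/0.727 = 19.257 A.
P_out = V_s I_s = 14.000 × 19.257 = 269.60 W.
P_in = P_out/η = 269.60/0.823 = 327.58 W.
I_p = P_in/V_p = 327.58/120 = 2.73 A.

I_p ≈ 2.73 A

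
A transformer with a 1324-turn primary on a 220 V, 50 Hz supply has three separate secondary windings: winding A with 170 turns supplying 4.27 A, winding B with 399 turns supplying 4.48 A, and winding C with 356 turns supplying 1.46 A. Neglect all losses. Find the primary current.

V_A = 220 × 170/1324 = 28.248 V; V_B = 220 × 399/1324 = 66.299 V; V_C = 220 × 356/1324 = 59.154 V.
P_out = V_A I_A + V_B I_B + V_C I_C = 28.248×4.27 + 66.299×4.48 + 59.154×1.46 = 120.62 + 297.02 + 86.365 = 504.00 W.
Ideal ⇒ P_in = P_out, so I_p = P_out/V_p = 504.00/220 = 2.29 A.

I_p ≈ 2.29 A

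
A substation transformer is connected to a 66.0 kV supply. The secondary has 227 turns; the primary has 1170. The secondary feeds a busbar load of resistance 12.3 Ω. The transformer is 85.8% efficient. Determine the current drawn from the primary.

V_s = 66000 × 227/1170 = 12805 V.
I_s = V_s/R = 12805/12.3 = 1041.1 A.
P_out = V_s I_s = 12805 × 1041.1 = 1.3331×10^7 W.
P_in = P_out/η = 1.3331×10^7/0.858 = 1.5537×10^7 W.
I_p = P_in/V_p = 1.5537×10^7/66000 = 235 A.

I_p ≈ 235 A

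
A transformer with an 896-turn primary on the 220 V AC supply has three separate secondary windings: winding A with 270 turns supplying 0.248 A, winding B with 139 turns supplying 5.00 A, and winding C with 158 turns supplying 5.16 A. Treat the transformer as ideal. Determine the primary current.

I_p ≈ 1.76 A

V_A = 220 × 270/896 = 66.295 V; V_B = 220 × 139/896 = 34.129 V; V_C = 220 × 158/896 = 38.795 V.
P_out = V_A I_A + V_B I_B + V_C I_C = 66.295×0.248 + 34.129×5.00 + 38.795×5.16 = 16.441 + 170.65 + 200.18 = 387.27 W.
Ideal ⇒ P_in = P_out, so I_p = P_out/V_p = 387.27/220 = 1.76 A.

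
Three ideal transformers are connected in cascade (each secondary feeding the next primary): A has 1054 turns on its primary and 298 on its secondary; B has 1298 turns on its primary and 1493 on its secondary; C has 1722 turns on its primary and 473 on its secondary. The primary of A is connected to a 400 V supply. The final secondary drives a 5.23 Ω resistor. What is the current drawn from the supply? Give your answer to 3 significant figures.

I_supply ≈ 0.610 A

Secondary of A: V = 400.00 × 298/1054 = 113.09 V.
Secondary of B: V = 113.09 × 1493/1298 = 130.08 V.
Secondary of C: V = 130.08 × 473/1722 = 35.731 V.
I_load = 35.731/5.23 = 6.8320 A, so P_out = 35.731 × 6.8320 = 244.12 W.
All ideal ⇒ P_in = P_out, so I_supply = 244.12/400 = 0.610 A.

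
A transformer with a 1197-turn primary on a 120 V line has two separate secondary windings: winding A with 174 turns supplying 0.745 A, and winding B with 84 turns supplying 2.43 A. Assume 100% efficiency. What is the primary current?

V_A = 120 × 174/1197 = 17.444 V; V_B = 120 × 84/1197 = 8.4211 V.
P_out = V_A I_A + V_B I_B = 17.444×0.745 + 8.4211×2.43 = 12.995 + 20.463 = 33.459 W.
Ideal ⇒ P_in = P_out, so I_p = P_out/V_p = 33.459/120 = 0.279 A.

I_p ≈ 0.279 A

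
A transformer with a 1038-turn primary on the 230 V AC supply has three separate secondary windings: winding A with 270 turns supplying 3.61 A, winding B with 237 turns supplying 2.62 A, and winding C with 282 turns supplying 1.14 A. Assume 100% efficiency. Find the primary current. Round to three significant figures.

I_p ≈ 1.85 A

V_A = 230 × 270/1038 = 59.827 V; V_B = 230 × 237/1038 = 52.514 V; V_C = 230 × 282/1038 = 62.486 V.
P_out = V_A I_A + V_B I_B + V_C I_C = 59.827×3.61 + 52.514×2.62 + 62.486×1.14 = 215.97 + 137.59 + 71.234 = 424.80 W.
Ideal ⇒ P_in = P_out, so I_p = P_out/V_p = 424.80/230 = 1.85 A.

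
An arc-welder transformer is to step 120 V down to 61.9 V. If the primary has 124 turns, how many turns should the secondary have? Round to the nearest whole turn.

N_s/N_p = V_s/V_p, so N_s = 124 × 61.9/120 = 64.0 ≈ 64 turns.

N_s = 64 turns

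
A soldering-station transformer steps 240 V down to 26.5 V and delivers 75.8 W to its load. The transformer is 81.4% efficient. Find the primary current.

P_in = P_out/η = 75.8/0.814 = 93.120 W.
I_p = P_in/V_p = 93.120/240 = 0.388 A.

I_p ≈ 0.388 A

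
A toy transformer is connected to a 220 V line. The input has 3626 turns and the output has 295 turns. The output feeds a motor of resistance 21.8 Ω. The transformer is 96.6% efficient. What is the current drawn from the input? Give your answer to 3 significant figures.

V_out = 220 × 295/3626 = 17.899 V.
I_out = V_out/R = 17.899/21.8 = 0.82103 A.
P_out = V_out I_out = 17.899 × 0.82103 = 14.695 W.
P_in = P_out/η = 14.695/0.966 = 15.212 W.
I_in = P_in/V_in = 15.212/220 = 0.0691 A.

I_in ≈ 0.0691 A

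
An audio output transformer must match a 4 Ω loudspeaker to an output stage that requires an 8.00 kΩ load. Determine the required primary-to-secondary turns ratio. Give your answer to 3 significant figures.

Z_p/Z_s = (N_p/N_s)², so N_p/N_s = √(8000/4) = √2000 = 44.7.

N_p/N_s ≈ 44.7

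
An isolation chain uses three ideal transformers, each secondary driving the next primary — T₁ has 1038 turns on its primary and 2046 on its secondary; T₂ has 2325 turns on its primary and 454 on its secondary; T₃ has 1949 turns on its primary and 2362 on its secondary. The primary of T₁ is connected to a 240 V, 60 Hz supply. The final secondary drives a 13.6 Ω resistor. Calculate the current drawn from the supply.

I_supply ≈ 3.84 A

After T₁: V = 240.00 × 2046/1038 = 473.06 V.
After T₂: V = 473.06 × 454/2325 = 92.375 V.
After T₃: V = 92.375 × 2362/1949 = 111.95 V.
I_load = 111.95/13.6 = 8.2315 A, so P_out = 111.95 × 8.2315 = 921.51 W.
All ideal ⇒ P_in = P_out, so I_supply = 921.51/240 = 3.84 A.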